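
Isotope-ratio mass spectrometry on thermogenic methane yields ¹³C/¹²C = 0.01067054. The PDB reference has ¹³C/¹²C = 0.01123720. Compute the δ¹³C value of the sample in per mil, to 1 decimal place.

-50.4 per mil

δ¹³C = (R_sample / R_standard − 1) × 1000
R_sample / R_standard = 0.01067054 / 0.01123720 = 0.949573
δ¹³C = (0.949573 − 1) × 1000 = -50.43 per mil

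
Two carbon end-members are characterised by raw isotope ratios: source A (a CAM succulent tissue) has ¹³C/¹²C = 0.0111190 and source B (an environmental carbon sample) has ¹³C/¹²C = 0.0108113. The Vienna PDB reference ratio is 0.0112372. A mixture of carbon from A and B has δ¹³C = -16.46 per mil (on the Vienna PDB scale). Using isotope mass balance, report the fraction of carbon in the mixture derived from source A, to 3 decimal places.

0.783

δ_A = (0.0111190/0.0112372 − 1)×1000 = (0.989481 − 1)×1000 = -10.519 per mil
δ_B = (0.0108113/0.0112372 − 1)×1000 = (0.962099 − 1)×1000 = -37.901 per mil
f_A = (δ_mix − δ_B)/(δ_A − δ_B) = (-16.46 − (-37.901))/(-10.519 − (-37.901))
f_A = 21.441 / 27.382 = 0.7830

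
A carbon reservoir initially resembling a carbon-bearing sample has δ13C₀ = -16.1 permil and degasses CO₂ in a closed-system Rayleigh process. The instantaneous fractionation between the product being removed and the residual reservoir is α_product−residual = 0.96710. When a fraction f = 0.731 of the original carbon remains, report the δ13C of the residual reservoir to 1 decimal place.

-5.9 permil

Rayleigh residual: δ_res = (δ₀ + 1000)·f^(α−1) − 1000
α − 1 = -0.03290
f^(α−1) = 0.731^(-0.03290) = 1.010362
δ_res = (-16.1 + 1000) × 1.010362 − 1000 = 994.095 − 1000 = -5.90 permil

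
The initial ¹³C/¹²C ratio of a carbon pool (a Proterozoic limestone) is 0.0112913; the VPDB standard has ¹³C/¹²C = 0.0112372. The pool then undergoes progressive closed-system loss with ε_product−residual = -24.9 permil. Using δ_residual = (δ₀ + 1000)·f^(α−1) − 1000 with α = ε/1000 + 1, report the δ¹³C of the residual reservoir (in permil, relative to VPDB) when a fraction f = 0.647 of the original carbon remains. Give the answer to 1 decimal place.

15.8 permil

δ₀ = (0.0112913/0.0112372 − 1)×1000 = (1.004814 − 1)×1000 = 4.814 permil
α − 1 = ε/1000 = -0.0249
f^(α−1) = 0.647^(-0.0249) = 1.010901
δ_res = (4.814 + 1000) × 1.010901 − 1000 = 1015.768 − 1000 = 15.77 permil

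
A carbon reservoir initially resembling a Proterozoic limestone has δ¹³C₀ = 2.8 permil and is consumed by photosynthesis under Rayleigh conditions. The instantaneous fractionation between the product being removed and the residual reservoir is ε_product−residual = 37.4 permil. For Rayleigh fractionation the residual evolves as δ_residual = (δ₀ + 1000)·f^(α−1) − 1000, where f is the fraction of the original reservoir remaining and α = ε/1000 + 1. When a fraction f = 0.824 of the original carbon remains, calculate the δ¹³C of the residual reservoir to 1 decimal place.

Rayleigh residual: δ_res = (δ₀ + 1000)·f^(α−1) − 1000
α = ε/1000 + 1 = 1.03740, so α − 1 = 0.03740
f^(α−1) = 0.824^(0.03740) = 0.992786
δ_res = (2.8 + 1000) × 0.992786 − 1000 = 995.566 − 1000 = -4.43 permil

-4.4 permil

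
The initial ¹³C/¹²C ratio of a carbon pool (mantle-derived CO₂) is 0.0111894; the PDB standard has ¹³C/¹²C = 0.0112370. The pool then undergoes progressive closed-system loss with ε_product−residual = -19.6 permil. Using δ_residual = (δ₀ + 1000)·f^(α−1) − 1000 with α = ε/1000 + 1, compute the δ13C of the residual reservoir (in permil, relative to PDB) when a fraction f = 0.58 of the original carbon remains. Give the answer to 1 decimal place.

δ₀ = (0.0111894/0.0112370 − 1)×1000 = (0.995764 − 1)×1000 = -4.236 permil
α − 1 = ε/1000 = -0.0196
f^(α−1) = 0.58^(-0.0196) = 1.010734
δ_res = (-4.236 + 1000) × 1.010734 − 1000 = 1006.452 − 1000 = 6.45 permil

6.5 permil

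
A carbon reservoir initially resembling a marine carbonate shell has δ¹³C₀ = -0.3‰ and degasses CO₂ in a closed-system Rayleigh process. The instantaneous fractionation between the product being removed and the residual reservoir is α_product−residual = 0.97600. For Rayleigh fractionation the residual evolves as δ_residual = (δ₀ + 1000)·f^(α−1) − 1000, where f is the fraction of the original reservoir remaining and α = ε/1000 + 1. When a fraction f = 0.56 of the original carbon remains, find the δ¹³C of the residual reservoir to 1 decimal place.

13.7‰

Rayleigh residual: δ_res = (δ₀ + 1000)·f^(α−1) − 1000
α − 1 = -0.02400
f^(α−1) = 0.56^(-0.02400) = 1.014013
δ_res = (-0.3 + 1000) × 1.014013 − 1000 = 1013.709 − 1000 = 13.71‰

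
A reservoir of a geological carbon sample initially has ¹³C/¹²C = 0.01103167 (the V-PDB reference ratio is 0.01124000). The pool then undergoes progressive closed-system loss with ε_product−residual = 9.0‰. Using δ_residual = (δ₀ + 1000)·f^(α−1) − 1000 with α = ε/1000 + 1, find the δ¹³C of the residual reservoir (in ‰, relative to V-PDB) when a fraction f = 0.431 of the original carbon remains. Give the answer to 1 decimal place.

-25.9‰

δ₀ = (0.01103167/0.01124000 − 1)×1000 = (0.981465 − 1)×1000 = -18.535‰
α − 1 = ε/1000 = 0.0090
f^(α−1) = 0.431^(0.0090) = 0.992454
δ_res = (-18.535 + 1000) × 0.992454 − 1000 = 974.059 − 1000 = -25.94‰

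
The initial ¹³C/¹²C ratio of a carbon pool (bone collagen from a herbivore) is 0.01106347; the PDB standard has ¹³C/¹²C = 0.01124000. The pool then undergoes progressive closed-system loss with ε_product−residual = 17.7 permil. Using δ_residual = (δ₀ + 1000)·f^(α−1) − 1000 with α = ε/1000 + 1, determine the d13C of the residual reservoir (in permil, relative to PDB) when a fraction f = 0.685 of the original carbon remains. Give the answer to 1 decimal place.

δ₀ = (0.01106347/0.01124000 − 1)×1000 = (0.984294 − 1)×1000 = -15.706 permil
α − 1 = ε/1000 = 0.0177
f^(α−1) = 0.685^(0.0177) = 0.993326
δ_res = (-15.706 + 1000) × 0.993326 − 1000 = 977.725 − 1000 = -22.27 permil

-22.3 permil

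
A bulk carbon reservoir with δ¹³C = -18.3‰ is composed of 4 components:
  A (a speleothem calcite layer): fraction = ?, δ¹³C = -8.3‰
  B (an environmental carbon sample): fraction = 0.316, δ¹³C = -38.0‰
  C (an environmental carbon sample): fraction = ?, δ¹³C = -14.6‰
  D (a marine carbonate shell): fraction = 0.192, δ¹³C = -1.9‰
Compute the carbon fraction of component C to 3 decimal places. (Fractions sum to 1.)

Let f_C and f_A be the unknown fractions; fractions sum to 1 so f_C + f_A = 0.492.
Mass balance: Σ fᵢ·δᵢ = δ_bulk ⇒ f_C·(-14.6) + f_A·(-8.3) = -18.3 − (-12.373) = -5.927
Substitute f_A = 0.492 − f_C:
f_C·(-14.6 − -8.3) = -5.927 − 0.492×(-8.3) = -1.844
f_C = -1.844 / -6.3 = 0.2926

0.293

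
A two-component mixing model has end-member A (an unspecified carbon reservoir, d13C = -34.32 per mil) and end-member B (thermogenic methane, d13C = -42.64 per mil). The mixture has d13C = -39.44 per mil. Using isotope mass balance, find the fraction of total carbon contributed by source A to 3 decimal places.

δ_mix = f_A·δ_A + (1 − f_A)·δ_B  ⇒  f_A = (δ_mix − δ_B)/(δ_A − δ_B)
f_A = (-39.44 − (-42.64)) / (-34.32 − (-42.64))
f_A = 3.20 / 8.32 = 0.3846

0.385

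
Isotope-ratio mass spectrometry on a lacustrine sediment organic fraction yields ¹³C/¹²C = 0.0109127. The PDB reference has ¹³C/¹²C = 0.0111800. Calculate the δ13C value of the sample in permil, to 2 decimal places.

δ13C = (R_sample / R_standard − 1) × 1000
R_sample / R_standard = 0.0109127 / 0.0111800 = 0.976091
δ13C = (0.976091 − 1) × 1000 = -23.909 permil

-23.91 permil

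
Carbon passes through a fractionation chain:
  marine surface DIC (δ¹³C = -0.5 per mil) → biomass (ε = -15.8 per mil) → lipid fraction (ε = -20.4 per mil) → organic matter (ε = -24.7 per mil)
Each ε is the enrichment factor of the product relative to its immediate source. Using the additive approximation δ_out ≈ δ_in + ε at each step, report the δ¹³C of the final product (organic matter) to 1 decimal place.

step 1: δ ≈ -0.5 + (-15.8) = -16.3 per mil
step 2: δ ≈ -16.3 + (-20.4) = -36.7 per mil
step 3: δ ≈ -36.7 + (-24.7) = -61.4 per mil

-61.4 per mil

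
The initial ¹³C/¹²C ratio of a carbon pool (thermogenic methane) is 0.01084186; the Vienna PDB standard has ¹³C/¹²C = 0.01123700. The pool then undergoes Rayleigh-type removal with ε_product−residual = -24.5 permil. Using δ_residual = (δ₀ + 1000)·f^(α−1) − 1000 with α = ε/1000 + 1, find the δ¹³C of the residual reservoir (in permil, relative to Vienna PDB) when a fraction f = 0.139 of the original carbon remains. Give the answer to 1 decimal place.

12.6 permil

δ₀ = (0.01084186/0.01123700 − 1)×1000 = (0.964836 − 1)×1000 = -35.164 permil
α − 1 = ε/1000 = -0.0245
f^(α−1) = 0.139^(-0.0245) = 1.049533
δ_res = (-35.164 + 1000) × 1.049533 − 1000 = 1012.627 − 1000 = 12.63 permil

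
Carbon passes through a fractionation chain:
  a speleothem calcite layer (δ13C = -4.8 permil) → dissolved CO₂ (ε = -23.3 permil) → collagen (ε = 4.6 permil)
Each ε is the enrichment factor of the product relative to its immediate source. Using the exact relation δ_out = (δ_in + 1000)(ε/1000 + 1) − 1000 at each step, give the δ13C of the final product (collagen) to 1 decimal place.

step 1: δ = (-4.80 + 1000)·(-23.3/1000 + 1) − 1000 = -27.99 permil
step 2: δ = (-27.99 + 1000)·(4.6/1000 + 1) − 1000 = -23.52 permil

-23.5 permil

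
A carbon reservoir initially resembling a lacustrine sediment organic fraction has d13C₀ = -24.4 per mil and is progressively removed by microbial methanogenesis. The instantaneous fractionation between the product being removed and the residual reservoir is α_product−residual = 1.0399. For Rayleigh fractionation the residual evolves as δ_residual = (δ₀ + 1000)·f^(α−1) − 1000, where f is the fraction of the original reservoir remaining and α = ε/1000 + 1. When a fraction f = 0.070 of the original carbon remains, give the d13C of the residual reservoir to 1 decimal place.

-122.6 per mil

Rayleigh residual: δ_res = (δ₀ + 1000)·f^(α−1) − 1000
α − 1 = 0.03990
f^(α−1) = 0.070^(0.03990) = 0.899331
δ_res = (-24.4 + 1000) × 0.899331 − 1000 = 877.387 − 1000 = -122.61 per mil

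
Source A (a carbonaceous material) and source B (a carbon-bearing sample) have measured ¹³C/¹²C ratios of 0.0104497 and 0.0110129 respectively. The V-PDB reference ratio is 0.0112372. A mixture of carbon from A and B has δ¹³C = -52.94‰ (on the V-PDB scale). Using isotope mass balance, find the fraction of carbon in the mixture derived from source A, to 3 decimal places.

δ_A = (0.0104497/0.0112372 − 1)×1000 = (0.929920 − 1)×1000 = -70.080‰
δ_B = (0.0110129/0.0112372 − 1)×1000 = (0.980040 − 1)×1000 = -19.960‰
f_A = (δ_mix − δ_B)/(δ_A − δ_B) = (-52.94 − (-19.960))/(-70.080 − (-19.960))
f_A = -32.980 / -50.119 = 0.6580

0.658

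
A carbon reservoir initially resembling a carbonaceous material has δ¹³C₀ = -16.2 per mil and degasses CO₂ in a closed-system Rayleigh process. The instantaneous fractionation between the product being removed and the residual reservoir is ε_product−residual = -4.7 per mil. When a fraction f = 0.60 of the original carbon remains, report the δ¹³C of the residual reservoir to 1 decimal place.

Rayleigh residual: δ_res = (δ₀ + 1000)·f^(α−1) − 1000
α = ε/1000 + 1 = 0.99530, so α − 1 = -0.00470
f^(α−1) = 0.60^(-0.00470) = 1.002404
δ_res = (-16.2 + 1000) × 1.002404 − 1000 = 986.165 − 1000 = -13.84 per mil

-13.8 per mil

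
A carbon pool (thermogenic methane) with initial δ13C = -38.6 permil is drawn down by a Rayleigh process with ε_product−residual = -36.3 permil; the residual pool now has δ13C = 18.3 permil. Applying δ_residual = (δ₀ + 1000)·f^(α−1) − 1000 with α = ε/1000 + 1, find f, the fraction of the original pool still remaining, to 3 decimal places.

α − 1 = ε/1000 = -0.0363
(δ_res + 1000)/(δ₀ + 1000) = (18.3 + 1000)/(-38.6 + 1000) = 1018.3/961.4 = 1.059185
f = 1.059185^(1/-0.0363) = exp(ln(1.059185)/-0.0363) = exp(0.05750/-0.0363)
f = exp(-1.5840) = 0.2052

0.205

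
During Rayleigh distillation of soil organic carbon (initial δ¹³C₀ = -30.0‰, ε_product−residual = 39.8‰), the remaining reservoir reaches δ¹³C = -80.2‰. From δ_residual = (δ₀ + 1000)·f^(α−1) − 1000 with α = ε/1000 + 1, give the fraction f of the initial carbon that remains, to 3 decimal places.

α − 1 = ε/1000 = 0.0398
(δ_res + 1000)/(δ₀ + 1000) = (-80.2 + 1000)/(-30.0 + 1000) = 919.8/970.0 = 0.948247
f = 0.948247^(1/0.0398) = exp(ln(0.948247)/0.0398) = exp(-0.05314/0.0398)
f = exp(-1.3352) = 0.2631

0.263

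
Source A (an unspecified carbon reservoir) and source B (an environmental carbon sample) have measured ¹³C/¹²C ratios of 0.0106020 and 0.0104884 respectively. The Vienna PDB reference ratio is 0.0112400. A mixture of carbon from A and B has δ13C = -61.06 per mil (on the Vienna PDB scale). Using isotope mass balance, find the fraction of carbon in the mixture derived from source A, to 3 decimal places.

δ_A = (0.0106020/0.0112400 − 1)×1000 = (0.943238 − 1)×1000 = -56.762 per mil
δ_B = (0.0104884/0.0112400 − 1)×1000 = (0.933132 − 1)×1000 = -66.868 per mil
f_A = (δ_mix − δ_B)/(δ_A − δ_B) = (-61.06 − (-66.868))/(-56.762 − (-66.868))
f_A = 5.808 / 10.107 = 0.5747

0.575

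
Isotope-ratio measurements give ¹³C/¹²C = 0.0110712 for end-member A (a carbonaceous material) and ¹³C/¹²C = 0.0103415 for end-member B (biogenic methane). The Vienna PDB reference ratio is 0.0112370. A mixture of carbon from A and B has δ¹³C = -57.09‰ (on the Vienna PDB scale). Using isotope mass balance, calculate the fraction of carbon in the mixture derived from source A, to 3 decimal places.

0.348

δ_A = (0.0110712/0.0112370 − 1)×1000 = (0.985245 − 1)×1000 = -14.755‰
δ_B = (0.0103415/0.0112370 − 1)×1000 = (0.920308 − 1)×1000 = -79.692‰
f_A = (δ_mix − δ_B)/(δ_A − δ_B) = (-57.09 − (-79.692))/(-14.755 − (-79.692))
f_A = 22.602 / 64.937 = 0.3481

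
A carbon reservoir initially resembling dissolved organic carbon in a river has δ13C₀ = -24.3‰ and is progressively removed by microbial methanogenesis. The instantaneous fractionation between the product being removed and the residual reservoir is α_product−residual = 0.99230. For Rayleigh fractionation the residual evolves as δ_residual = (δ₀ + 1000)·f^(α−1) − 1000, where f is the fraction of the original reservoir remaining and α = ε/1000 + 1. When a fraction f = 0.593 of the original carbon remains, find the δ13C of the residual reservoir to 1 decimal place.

Rayleigh residual: δ_res = (δ₀ + 1000)·f^(α−1) − 1000
α − 1 = -0.00770
f^(α−1) = 0.593^(-0.00770) = 1.004032
δ_res = (-24.3 + 1000) × 1.004032 − 1000 = 979.634 − 1000 = -20.37‰

-20.4‰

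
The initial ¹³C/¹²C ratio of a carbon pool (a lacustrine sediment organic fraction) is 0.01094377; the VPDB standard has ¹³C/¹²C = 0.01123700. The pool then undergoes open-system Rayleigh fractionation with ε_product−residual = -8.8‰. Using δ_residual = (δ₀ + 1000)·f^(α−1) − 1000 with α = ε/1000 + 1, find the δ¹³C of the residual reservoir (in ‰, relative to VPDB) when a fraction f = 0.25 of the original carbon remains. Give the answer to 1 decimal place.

-14.1‰

δ₀ = (0.01094377/0.01123700 − 1)×1000 = (0.973905 − 1)×1000 = -26.095‰
α − 1 = ε/1000 = -0.0088
f^(α−1) = 0.25^(-0.0088) = 1.012274
δ_res = (-26.095 + 1000) × 1.012274 − 1000 = 985.859 − 1000 = -14.14‰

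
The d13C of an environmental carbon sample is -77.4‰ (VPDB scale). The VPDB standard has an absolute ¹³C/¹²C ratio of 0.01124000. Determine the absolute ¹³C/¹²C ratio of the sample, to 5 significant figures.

0.010370

R_sample = R_standard × (d13C/1000 + 1)
R_sample = 0.01124000 × (-77.4/1000 + 1) = 0.01124000 × 0.922600
R_sample = 0.0103700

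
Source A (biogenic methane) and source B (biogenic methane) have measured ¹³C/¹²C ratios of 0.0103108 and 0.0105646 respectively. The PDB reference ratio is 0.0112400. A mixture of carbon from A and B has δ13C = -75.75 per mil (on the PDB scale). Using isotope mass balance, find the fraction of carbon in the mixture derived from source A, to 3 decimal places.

δ_A = (0.0103108/0.0112400 − 1)×1000 = (0.917331 − 1)×1000 = -82.669 per mil
δ_B = (0.0105646/0.0112400 − 1)×1000 = (0.939911 − 1)×1000 = -60.089 per mil
f_A = (δ_mix − δ_B)/(δ_A − δ_B) = (-75.75 − (-60.089))/(-82.669 − (-60.089))
f_A = -15.661 / -22.580 = 0.6936

0.694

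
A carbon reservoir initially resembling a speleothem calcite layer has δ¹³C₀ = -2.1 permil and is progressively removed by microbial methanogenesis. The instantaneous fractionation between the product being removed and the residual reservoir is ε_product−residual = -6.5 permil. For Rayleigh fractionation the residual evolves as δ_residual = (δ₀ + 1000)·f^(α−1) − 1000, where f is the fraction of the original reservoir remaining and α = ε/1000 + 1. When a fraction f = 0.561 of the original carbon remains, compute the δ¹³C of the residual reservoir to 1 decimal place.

1.7 permil

Rayleigh residual: δ_res = (δ₀ + 1000)·f^(α−1) − 1000
α = ε/1000 + 1 = 0.99350, so α − 1 = -0.00650
f^(α−1) = 0.561^(-0.00650) = 1.003764
δ_res = (-2.1 + 1000) × 1.003764 − 1000 = 1001.656 − 1000 = 1.66 permil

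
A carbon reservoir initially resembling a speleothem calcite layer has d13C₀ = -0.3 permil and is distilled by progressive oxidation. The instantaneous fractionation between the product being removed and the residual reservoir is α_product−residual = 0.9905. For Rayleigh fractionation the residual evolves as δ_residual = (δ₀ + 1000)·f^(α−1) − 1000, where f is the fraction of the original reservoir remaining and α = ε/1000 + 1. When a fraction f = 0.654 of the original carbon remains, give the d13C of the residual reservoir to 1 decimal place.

3.7 permil

Rayleigh residual: δ_res = (δ₀ + 1000)·f^(α−1) − 1000
α − 1 = -0.00950
f^(α−1) = 0.654^(-0.00950) = 1.004042
δ_res = (-0.3 + 1000) × 1.004042 − 1000 = 1003.741 − 1000 = 3.74 permil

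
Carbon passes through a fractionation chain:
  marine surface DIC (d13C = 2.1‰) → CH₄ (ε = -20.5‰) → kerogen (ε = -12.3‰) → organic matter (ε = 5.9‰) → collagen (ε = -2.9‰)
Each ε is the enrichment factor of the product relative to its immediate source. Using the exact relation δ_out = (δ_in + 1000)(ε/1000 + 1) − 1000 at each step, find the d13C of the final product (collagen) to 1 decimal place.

-27.6‰

step 1: δ = (2.10 + 1000)·(-20.5/1000 + 1) − 1000 = -18.44‰
step 2: δ = (-18.44 + 1000)·(-12.3/1000 + 1) − 1000 = -30.52‰
step 3: δ = (-30.52 + 1000)·(5.9/1000 + 1) − 1000 = -24.80‰
step 4: δ = (-24.80 + 1000)·(-2.9/1000 + 1) − 1000 = -27.62‰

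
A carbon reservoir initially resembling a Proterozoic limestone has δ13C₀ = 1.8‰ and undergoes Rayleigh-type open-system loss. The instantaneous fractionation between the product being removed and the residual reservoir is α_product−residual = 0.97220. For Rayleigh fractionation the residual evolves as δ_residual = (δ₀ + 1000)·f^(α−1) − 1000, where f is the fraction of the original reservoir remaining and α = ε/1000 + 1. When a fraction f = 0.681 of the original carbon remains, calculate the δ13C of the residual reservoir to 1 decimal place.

12.6‰

Rayleigh residual: δ_res = (δ₀ + 1000)·f^(α−1) − 1000
α − 1 = -0.02780
f^(α−1) = 0.681^(-0.02780) = 1.010738
δ_res = (1.8 + 1000) × 1.010738 − 1000 = 1012.557 − 1000 = 12.56‰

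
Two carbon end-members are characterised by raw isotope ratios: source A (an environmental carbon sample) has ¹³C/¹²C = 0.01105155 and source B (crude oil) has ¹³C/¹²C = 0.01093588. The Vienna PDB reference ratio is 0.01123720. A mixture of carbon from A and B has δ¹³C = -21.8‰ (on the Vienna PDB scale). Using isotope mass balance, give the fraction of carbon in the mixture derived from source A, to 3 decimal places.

0.487

δ_A = (0.01105155/0.01123720 − 1)×1000 = (0.983479 − 1)×1000 = -16.521‰
δ_B = (0.01093588/0.01123720 − 1)×1000 = (0.973185 − 1)×1000 = -26.815‰
f_A = (δ_mix − δ_B)/(δ_A − δ_B) = (-21.8 − (-26.815))/(-16.521 − (-26.815))
f_A = 5.015 / 10.293 = 0.4872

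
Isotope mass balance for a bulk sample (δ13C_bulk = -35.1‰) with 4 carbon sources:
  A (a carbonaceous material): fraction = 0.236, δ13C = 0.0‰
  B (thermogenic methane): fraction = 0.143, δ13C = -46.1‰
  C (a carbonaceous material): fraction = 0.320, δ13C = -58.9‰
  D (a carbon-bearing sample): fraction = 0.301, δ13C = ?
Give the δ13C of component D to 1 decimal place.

Isotope mass balance: δ_bulk = Σ fᵢ·δᵢ.
-35.1 = 0.236×(0.0) + 0.143×(-46.1) + 0.320×(-58.9) + 0.301×δ_D
0.301·δ_D = -35.1 − (-25.440) = -9.660
δ_D = -9.660 / 0.301 = -32.09‰

-32.1‰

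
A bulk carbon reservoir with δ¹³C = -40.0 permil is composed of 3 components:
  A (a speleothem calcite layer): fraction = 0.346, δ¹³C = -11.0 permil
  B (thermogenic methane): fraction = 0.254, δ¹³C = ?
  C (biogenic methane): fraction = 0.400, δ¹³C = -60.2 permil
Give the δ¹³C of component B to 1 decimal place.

-47.7 permil

Isotope mass balance: δ_bulk = Σ fᵢ·δᵢ.
-40.0 = 0.346×(-11.0) + 0.254×δ_B + 0.400×(-60.2)
0.254·δ_B = -40.0 − (-27.886) = -12.114
δ_B = -12.114 / 0.254 = -47.69 permil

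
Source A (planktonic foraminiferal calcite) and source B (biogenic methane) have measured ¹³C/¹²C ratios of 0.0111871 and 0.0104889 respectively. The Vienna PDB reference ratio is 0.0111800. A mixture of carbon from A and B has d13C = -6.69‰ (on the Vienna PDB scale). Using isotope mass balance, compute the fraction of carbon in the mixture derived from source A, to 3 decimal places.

0.883

δ_A = (0.0111871/0.0111800 − 1)×1000 = (1.000635 − 1)×1000 = 0.635‰
δ_B = (0.0104889/0.0111800 − 1)×1000 = (0.938184 − 1)×1000 = -61.816‰
f_A = (δ_mix − δ_B)/(δ_A − δ_B) = (-6.69 − (-61.816))/(0.635 − (-61.816))
f_A = 55.126 / 62.451 = 0.8827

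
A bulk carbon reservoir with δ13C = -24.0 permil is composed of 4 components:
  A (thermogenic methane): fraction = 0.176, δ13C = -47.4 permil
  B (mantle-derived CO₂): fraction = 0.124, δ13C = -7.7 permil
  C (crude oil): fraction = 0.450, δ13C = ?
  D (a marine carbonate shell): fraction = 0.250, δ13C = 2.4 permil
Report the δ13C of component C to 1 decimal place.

Isotope mass balance: δ_bulk = Σ fᵢ·δᵢ.
-24.0 = 0.176×(-47.4) + 0.124×(-7.7) + 0.450×δ_C + 0.250×(2.4)
0.450·δ_C = -24.0 − (-8.697) = -15.303
δ_C = -15.303 / 0.450 = -34.01 permil

-34.0 permil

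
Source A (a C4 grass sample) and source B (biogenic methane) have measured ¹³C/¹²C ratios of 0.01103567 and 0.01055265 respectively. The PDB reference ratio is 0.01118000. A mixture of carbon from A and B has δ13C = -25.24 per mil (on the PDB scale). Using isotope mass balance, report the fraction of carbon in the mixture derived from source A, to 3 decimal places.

0.715

δ_A = (0.01103567/0.01118000 − 1)×1000 = (0.987090 − 1)×1000 = -12.910 per mil
δ_B = (0.01055265/0.01118000 − 1)×1000 = (0.943886 − 1)×1000 = -56.114 per mil
f_A = (δ_mix − δ_B)/(δ_A − δ_B) = (-25.24 − (-56.114))/(-12.910 − (-56.114))
f_A = 30.874 / 43.204 = 0.7146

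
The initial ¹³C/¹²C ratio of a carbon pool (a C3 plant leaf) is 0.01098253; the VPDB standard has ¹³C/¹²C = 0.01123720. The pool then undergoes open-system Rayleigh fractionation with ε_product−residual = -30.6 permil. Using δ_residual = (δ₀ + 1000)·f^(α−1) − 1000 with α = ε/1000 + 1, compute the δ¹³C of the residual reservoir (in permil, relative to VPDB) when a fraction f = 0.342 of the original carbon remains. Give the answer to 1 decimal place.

δ₀ = (0.01098253/0.01123720 − 1)×1000 = (0.977337 − 1)×1000 = -22.663 permil
α − 1 = ε/1000 = -0.0306
f^(α−1) = 0.342^(-0.0306) = 1.033377
δ_res = (-22.663 + 1000) × 1.033377 − 1000 = 1009.957 − 1000 = 9.96 permil

10.0 permil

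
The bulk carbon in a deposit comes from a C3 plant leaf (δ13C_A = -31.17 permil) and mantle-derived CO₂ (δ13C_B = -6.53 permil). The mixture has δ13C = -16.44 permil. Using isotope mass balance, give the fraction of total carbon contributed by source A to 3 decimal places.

δ_mix = f_A·δ_A + (1 − f_A)·δ_B  ⇒  f_A = (δ_mix − δ_B)/(δ_A − δ_B)
f_A = (-16.44 − (-6.53)) / (-31.17 − (-6.53))
f_A = -9.91 / -24.64 = 0.4022

0.402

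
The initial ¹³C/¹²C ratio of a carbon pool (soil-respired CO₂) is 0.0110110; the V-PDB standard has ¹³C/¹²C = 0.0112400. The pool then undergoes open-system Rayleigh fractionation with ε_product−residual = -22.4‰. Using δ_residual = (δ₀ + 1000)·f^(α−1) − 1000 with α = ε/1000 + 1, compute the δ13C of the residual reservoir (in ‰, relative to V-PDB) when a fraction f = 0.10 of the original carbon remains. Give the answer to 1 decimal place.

δ₀ = (0.0110110/0.0112400 − 1)×1000 = (0.979626 − 1)×1000 = -20.374‰
α − 1 = ε/1000 = -0.0224
f^(α−1) = 0.10^(-0.0224) = 1.052931
δ_res = (-20.374 + 1000) × 1.052931 − 1000 = 1031.479 − 1000 = 31.48‰

31.5‰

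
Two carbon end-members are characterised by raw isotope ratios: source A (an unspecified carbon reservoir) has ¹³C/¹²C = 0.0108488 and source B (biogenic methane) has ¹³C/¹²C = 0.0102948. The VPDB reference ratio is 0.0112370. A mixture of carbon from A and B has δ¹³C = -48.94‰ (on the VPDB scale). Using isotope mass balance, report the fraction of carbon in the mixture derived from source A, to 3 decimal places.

δ_A = (0.0108488/0.0112370 − 1)×1000 = (0.965453 − 1)×1000 = -34.547‰
δ_B = (0.0102948/0.0112370 − 1)×1000 = (0.916152 − 1)×1000 = -83.848‰
f_A = (δ_mix − δ_B)/(δ_A − δ_B) = (-48.94 − (-83.848))/(-34.547 − (-83.848))
f_A = 34.908 / 49.301 = 0.7081

0.708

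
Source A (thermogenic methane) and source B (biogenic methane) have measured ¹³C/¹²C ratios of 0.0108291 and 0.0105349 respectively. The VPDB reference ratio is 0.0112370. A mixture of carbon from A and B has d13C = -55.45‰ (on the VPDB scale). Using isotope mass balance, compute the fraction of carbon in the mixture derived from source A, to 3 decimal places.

δ_A = (0.0108291/0.0112370 − 1)×1000 = (0.963700 − 1)×1000 = -36.300‰
δ_B = (0.0105349/0.0112370 − 1)×1000 = (0.937519 − 1)×1000 = -62.481‰
f_A = (δ_mix − δ_B)/(δ_A − δ_B) = (-55.45 − (-62.481))/(-36.300 − (-62.481))
f_A = 7.031 / 26.181 = 0.2686

0.269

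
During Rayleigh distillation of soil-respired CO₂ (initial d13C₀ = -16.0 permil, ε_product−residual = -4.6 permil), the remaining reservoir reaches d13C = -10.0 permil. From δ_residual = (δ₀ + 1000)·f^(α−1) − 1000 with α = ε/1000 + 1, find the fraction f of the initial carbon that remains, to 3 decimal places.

α − 1 = ε/1000 = -0.0046
(δ_res + 1000)/(δ₀ + 1000) = (-10.0 + 1000)/(-16.0 + 1000) = 990.0/984.0 = 1.006098
f = 1.006098^(1/-0.0046) = exp(ln(1.006098)/-0.0046) = exp(0.00608/-0.0046)
f = exp(-1.3215) = 0.2667

0.267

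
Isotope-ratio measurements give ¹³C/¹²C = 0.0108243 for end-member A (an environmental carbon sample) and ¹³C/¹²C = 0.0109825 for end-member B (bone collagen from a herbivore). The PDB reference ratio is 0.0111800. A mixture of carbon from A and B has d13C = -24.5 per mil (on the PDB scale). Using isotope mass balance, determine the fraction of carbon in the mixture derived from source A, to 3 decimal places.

δ_A = (0.0108243/0.0111800 − 1)×1000 = (0.968184 − 1)×1000 = -31.816 per mil
δ_B = (0.0109825/0.0111800 − 1)×1000 = (0.982335 − 1)×1000 = -17.665 per mil
f_A = (δ_mix − δ_B)/(δ_A − δ_B) = (-24.5 − (-17.665))/(-31.816 − (-17.665))
f_A = -6.835 / -14.150 = 0.4830

0.483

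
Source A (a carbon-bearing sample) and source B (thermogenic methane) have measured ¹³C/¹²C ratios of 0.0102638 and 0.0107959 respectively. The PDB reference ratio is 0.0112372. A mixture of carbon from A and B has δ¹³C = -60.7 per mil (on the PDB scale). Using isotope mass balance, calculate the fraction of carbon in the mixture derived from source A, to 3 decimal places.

δ_A = (0.0102638/0.0112372 − 1)×1000 = (0.913377 − 1)×1000 = -86.623 per mil
δ_B = (0.0107959/0.0112372 − 1)×1000 = (0.960729 − 1)×1000 = -39.271 per mil
f_A = (δ_mix − δ_B)/(δ_A − δ_B) = (-60.7 − (-39.271))/(-86.623 − (-39.271))
f_A = -21.429 / -47.352 = 0.4525

0.453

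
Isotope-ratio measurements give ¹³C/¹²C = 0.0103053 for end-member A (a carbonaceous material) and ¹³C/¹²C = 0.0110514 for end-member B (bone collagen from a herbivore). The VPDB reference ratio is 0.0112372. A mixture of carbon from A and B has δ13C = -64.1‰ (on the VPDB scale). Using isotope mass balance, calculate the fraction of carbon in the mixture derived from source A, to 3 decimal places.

0.716

δ_A = (0.0103053/0.0112372 − 1)×1000 = (0.917070 − 1)×1000 = -82.930‰
δ_B = (0.0110514/0.0112372 − 1)×1000 = (0.983466 − 1)×1000 = -16.534‰
f_A = (δ_mix − δ_B)/(δ_A − δ_B) = (-64.1 − (-16.534))/(-82.930 − (-16.534))
f_A = -47.566 / -66.396 = 0.7164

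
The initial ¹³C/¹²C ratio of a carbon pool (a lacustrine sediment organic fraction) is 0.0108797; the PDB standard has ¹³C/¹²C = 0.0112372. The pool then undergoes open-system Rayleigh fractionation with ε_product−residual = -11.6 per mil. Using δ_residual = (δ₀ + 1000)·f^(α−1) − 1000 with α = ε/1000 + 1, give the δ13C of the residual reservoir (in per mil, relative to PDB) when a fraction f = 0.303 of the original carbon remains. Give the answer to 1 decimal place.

-18.3 per mil

δ₀ = (0.0108797/0.0112372 − 1)×1000 = (0.968186 − 1)×1000 = -31.814 per mil
α − 1 = ε/1000 = -0.0116
f^(α−1) = 0.303^(-0.0116) = 1.013947
δ_res = (-31.814 + 1000) × 1.013947 − 1000 = 981.689 − 1000 = -18.31 per mil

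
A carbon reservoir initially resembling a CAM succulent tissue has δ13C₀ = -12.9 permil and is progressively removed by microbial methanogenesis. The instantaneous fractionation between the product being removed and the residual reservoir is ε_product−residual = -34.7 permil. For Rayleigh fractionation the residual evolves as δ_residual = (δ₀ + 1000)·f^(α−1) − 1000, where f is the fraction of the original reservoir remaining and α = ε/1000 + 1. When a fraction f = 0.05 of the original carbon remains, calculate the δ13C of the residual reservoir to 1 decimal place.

95.2 permil

Rayleigh residual: δ_res = (δ₀ + 1000)·f^(α−1) − 1000
α = ε/1000 + 1 = 0.96530, so α − 1 = -0.03470
f^(α−1) = 0.05^(-0.03470) = 1.109547
δ_res = (-12.9 + 1000) × 1.109547 − 1000 = 1095.234 − 1000 = 95.23 permil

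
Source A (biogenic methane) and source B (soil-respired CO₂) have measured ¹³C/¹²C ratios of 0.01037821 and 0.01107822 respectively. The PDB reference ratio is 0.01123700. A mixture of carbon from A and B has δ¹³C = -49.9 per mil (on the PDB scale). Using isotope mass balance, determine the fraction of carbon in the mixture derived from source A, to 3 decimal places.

0.574

δ_A = (0.01037821/0.01123700 − 1)×1000 = (0.923575 − 1)×1000 = -76.425 per mil
δ_B = (0.01107822/0.01123700 − 1)×1000 = (0.985870 − 1)×1000 = -14.130 per mil
f_A = (δ_mix − δ_B)/(δ_A − δ_B) = (-49.9 − (-14.130))/(-76.425 − (-14.130))
f_A = -35.770 / -62.295 = 0.5742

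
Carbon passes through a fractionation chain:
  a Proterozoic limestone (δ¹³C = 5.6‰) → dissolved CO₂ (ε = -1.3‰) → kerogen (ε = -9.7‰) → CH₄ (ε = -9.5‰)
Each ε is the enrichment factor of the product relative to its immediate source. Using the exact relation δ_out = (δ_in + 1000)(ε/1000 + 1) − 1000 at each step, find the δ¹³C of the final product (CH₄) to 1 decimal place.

step 1: δ = (5.60 + 1000)·(-1.3/1000 + 1) − 1000 = 4.29‰
step 2: δ = (4.29 + 1000)·(-9.7/1000 + 1) − 1000 = -5.45‰
step 3: δ = (-5.45 + 1000)·(-9.5/1000 + 1) − 1000 = -14.90‰

-14.9‰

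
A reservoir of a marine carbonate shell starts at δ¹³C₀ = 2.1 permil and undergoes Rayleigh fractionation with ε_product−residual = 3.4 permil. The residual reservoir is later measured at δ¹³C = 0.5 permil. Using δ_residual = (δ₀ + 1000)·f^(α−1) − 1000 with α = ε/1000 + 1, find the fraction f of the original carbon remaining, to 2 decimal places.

α − 1 = ε/1000 = 0.0034
(δ_res + 1000)/(δ₀ + 1000) = (0.5 + 1000)/(2.1 + 1000) = 1000.5/1002.1 = 0.998403
f = 0.998403^(1/0.0034) = exp(ln(0.998403)/0.0034) = exp(-0.00160/0.0034)
f = exp(-0.4700) = 0.6250

0.63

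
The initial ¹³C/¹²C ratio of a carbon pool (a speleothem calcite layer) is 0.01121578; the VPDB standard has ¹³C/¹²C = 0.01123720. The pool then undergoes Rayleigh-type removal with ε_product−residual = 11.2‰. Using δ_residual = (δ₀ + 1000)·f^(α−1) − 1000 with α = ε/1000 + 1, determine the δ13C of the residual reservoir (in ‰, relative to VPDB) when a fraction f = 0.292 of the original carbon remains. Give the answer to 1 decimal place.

δ₀ = (0.01121578/0.01123720 − 1)×1000 = (0.998094 − 1)×1000 = -1.906‰
α − 1 = ε/1000 = 0.0112
f^(α−1) = 0.292^(0.0112) = 0.986307
δ_res = (-1.906 + 1000) × 0.986307 − 1000 = 984.427 − 1000 = -15.57‰

-15.6‰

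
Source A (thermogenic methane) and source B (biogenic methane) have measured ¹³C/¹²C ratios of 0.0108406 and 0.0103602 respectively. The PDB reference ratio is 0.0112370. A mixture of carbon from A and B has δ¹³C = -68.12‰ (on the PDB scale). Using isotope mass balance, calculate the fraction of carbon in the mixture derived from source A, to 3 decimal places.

δ_A = (0.0108406/0.0112370 − 1)×1000 = (0.964724 − 1)×1000 = -35.276‰
δ_B = (0.0103602/0.0112370 − 1)×1000 = (0.921972 − 1)×1000 = -78.028‰
f_A = (δ_mix − δ_B)/(δ_A − δ_B) = (-68.12 − (-78.028))/(-35.276 − (-78.028))
f_A = 9.908 / 42.752 = 0.2318

0.232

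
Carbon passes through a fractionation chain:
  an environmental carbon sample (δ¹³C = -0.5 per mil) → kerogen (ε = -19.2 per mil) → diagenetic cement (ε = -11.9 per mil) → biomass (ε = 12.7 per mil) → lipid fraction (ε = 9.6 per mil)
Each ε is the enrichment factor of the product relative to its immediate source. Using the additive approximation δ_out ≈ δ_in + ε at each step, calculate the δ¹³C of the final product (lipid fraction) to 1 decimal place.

-9.3 per mil

step 1: δ ≈ -0.5 + (-19.2) = -19.7 per mil
step 2: δ ≈ -19.7 + (-11.9) = -31.6 per mil
step 3: δ ≈ -31.6 + (12.7) = -18.9 per mil
step 4: δ ≈ -18.9 + (9.6) = -9.3 per mil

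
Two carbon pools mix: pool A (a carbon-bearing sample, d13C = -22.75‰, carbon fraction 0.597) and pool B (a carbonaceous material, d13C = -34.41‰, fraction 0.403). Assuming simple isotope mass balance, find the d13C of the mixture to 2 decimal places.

-27.45‰

δ_mix = f_A·δ_A + f_B·δ_B
δ_mix = 0.597 × (-22.75) + 0.403 × (-34.41)
δ_mix = -13.582 + -13.867 = -27.449‰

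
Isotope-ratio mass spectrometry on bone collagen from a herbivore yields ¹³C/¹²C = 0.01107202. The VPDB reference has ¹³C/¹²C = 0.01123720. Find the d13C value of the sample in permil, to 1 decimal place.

d13C = (R_sample / R_standard − 1) × 1000
R_sample / R_standard = 0.01107202 / 0.01123720 = 0.985301
d13C = (0.985301 − 1) × 1000 = -14.70 permil

-14.7 permil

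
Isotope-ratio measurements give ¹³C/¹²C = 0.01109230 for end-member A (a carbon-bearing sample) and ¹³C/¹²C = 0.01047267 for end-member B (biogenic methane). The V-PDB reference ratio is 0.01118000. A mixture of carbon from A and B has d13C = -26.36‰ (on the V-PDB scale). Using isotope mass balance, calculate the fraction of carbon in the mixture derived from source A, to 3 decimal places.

δ_A = (0.01109230/0.01118000 − 1)×1000 = (0.992156 − 1)×1000 = -7.844‰
δ_B = (0.01047267/0.01118000 − 1)×1000 = (0.936733 − 1)×1000 = -63.267‰
f_A = (δ_mix − δ_B)/(δ_A − δ_B) = (-26.36 − (-63.267))/(-7.844 − (-63.267))
f_A = 36.907 / 55.423 = 0.6659

0.666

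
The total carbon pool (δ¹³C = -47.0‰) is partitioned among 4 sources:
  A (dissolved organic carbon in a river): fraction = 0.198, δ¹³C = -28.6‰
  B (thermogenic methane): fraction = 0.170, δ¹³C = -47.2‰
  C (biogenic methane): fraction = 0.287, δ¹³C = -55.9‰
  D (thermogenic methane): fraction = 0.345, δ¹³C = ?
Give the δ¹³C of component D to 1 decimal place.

Isotope mass balance: δ_bulk = Σ fᵢ·δᵢ.
-47.0 = 0.198×(-28.6) + 0.170×(-47.2) + 0.287×(-55.9) + 0.345×δ_D
0.345·δ_D = -47.0 − (-29.730) = -17.270
δ_D = -17.270 / 0.345 = -50.06‰

-50.1‰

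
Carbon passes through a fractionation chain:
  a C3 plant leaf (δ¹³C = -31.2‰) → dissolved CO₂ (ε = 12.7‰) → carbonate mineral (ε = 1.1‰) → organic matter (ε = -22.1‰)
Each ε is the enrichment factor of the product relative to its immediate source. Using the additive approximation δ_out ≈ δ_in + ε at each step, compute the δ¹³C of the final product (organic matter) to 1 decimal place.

-39.5‰

step 1: δ ≈ -31.2 + (12.7) = -18.5‰
step 2: δ ≈ -18.5 + (1.1) = -17.4‰
step 3: δ ≈ -17.4 + (-22.1) = -39.5‰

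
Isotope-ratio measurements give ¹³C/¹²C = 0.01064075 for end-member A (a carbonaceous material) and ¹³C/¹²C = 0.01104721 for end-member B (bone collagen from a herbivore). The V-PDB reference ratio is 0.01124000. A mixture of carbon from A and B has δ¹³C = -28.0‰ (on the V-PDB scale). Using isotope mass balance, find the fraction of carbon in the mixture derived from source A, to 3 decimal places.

0.300

δ_A = (0.01064075/0.01124000 − 1)×1000 = (0.946686 − 1)×1000 = -53.314‰
δ_B = (0.01104721/0.01124000 − 1)×1000 = (0.982848 − 1)×1000 = -17.152‰
f_A = (δ_mix − δ_B)/(δ_A − δ_B) = (-28.0 − (-17.152))/(-53.314 − (-17.152))
f_A = -10.848 / -36.162 = 0.3000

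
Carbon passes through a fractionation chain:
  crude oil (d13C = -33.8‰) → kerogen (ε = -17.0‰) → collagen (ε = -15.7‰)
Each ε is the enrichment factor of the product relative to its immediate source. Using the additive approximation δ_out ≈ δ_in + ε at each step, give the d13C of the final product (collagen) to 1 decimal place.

-66.5‰

step 1: δ ≈ -33.8 + (-17.0) = -50.8‰
step 2: δ ≈ -50.8 + (-15.7) = -66.5‰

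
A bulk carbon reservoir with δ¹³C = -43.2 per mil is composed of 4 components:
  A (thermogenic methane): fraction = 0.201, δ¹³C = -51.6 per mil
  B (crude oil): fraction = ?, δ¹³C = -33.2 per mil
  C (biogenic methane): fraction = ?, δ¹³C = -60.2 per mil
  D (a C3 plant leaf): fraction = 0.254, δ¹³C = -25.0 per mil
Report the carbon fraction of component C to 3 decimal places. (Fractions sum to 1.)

0.311

Let f_C and f_B be the unknown fractions; fractions sum to 1 so f_C + f_B = 0.545.
Mass balance: Σ fᵢ·δᵢ = δ_bulk ⇒ f_C·(-60.2) + f_B·(-33.2) = -43.2 − (-16.722) = -26.478
Substitute f_B = 0.545 − f_C:
f_C·(-60.2 − -33.2) = -26.478 − 0.545×(-33.2) = -8.384
f_C = -8.384 / -27.0 = 0.3105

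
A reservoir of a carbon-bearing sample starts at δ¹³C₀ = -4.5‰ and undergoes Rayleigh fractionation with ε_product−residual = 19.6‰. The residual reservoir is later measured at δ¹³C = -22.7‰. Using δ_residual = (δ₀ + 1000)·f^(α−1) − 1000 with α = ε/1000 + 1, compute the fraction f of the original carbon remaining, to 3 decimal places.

α − 1 = ε/1000 = 0.0196
(δ_res + 1000)/(δ₀ + 1000) = (-22.7 + 1000)/(-4.5 + 1000) = 977.3/995.5 = 0.981718
f = 0.981718^(1/0.0196) = exp(ln(0.981718)/0.0196) = exp(-0.01845/0.0196)
f = exp(-0.9414) = 0.3901

0.390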